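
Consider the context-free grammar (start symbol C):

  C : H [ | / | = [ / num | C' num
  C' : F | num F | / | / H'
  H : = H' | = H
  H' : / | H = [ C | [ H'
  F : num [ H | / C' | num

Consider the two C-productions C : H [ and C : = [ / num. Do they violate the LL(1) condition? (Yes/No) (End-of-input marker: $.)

Yes

FIRST(H [) = { = } and FIRST(= [ / num) = { = }.
Both contain =, so the two alternatives are not disjoint — LL(1) conflict.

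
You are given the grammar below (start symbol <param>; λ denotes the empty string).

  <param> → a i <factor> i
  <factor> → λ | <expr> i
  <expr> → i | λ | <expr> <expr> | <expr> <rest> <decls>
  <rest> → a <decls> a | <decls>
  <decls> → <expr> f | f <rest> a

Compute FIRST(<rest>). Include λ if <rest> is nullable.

<rest> → a <decls> a contributes {a}.
From <rest> → <decls>: add FIRST(<decls>) = { a, f, i }.
Union: FIRST(<rest>) = { a, f, i }.

{ a, f, i }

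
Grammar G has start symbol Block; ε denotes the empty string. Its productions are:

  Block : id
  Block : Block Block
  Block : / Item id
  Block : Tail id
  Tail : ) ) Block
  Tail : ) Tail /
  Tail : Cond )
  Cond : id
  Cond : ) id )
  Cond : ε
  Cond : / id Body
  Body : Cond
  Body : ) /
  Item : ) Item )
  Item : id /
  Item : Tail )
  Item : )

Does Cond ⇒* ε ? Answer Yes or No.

Cond has an ε-production, so Cond ⇒ ε.

Yes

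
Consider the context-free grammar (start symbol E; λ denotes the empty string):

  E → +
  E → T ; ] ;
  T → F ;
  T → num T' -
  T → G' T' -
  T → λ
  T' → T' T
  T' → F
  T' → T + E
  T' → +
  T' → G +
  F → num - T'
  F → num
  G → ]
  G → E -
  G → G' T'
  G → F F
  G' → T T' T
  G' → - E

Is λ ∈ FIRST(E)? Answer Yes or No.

No

Nullable nonterminals: T.
No production of E has an RHS whose symbols are all nullable, so E is not nullable.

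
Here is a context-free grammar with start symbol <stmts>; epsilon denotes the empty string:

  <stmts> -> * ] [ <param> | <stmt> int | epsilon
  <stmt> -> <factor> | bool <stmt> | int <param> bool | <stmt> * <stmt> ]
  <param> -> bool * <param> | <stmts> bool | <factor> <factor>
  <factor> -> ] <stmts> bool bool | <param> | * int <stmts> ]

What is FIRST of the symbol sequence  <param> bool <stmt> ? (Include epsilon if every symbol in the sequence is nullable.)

{ *, ], bool, int }

Add FIRST(<param>) = { *, ], bool, int }; <param> is not nullable, stop.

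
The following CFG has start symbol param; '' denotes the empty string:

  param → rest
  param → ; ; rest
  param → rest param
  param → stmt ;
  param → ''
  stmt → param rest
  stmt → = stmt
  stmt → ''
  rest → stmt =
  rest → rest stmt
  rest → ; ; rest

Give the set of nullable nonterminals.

{ param, stmt }

Directly nullable (have an ''-production): param, stmt.
No other nonterminal has a production whose RHS symbols are all nullable.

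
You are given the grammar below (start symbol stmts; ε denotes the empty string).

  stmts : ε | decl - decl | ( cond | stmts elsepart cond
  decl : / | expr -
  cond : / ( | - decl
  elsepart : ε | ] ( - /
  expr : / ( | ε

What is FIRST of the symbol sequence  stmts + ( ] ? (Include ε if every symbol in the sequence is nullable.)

Add FIRST(stmts)\{ε} = { (, -, /, ] }; stmts is nullable, continue.
+ is a terminal; add {+} and stop.

{ (, +, -, /, ] }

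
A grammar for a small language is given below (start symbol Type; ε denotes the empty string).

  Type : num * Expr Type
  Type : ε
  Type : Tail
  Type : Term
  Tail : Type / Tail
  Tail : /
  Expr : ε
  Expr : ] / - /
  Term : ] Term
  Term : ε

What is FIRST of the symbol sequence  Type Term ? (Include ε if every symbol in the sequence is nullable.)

{ /, ], num, ε }

Add FIRST(Type)\{ε} = { /, ], num }; Type is nullable, continue.
Add FIRST(Term)\{ε} = { ] }; Term is nullable, continue.
Every symbol is nullable, so include ε.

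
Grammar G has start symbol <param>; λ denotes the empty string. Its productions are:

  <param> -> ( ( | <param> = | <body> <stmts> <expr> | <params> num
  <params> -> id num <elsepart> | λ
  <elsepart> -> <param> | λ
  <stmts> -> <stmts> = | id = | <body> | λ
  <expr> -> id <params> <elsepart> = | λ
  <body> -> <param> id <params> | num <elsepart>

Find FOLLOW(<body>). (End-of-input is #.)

In <param> -> <body> <stmts> <expr>: add FIRST(<stmts> <expr>)\{λ} = { (, =, id, num }.
  Since <stmts> <expr> is nullable, also add FOLLOW(<param>) = { #, (, =, id, num }.
In <stmts> -> <body>: <body> is at the end, add FOLLOW(<stmts>) = { #, (, =, id, num }.
Union: FOLLOW(<body>) = { #, (, =, id, num }.

{ #, (, =, id, num }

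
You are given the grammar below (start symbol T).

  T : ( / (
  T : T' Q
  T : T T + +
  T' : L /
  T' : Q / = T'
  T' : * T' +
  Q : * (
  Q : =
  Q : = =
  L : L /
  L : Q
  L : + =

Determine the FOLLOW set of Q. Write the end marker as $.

{ $, (, *, +, /, = }

In T : T' Q: Q is at the end, add FOLLOW(T) = { $, (, *, +, = }.
In T' : Q / = T': add FIRST(/ = T') = { / }.
In L : Q: Q is at the end, add FOLLOW(L) = { / }.
Union: FOLLOW(Q) = { $, (, *, +, /, = }.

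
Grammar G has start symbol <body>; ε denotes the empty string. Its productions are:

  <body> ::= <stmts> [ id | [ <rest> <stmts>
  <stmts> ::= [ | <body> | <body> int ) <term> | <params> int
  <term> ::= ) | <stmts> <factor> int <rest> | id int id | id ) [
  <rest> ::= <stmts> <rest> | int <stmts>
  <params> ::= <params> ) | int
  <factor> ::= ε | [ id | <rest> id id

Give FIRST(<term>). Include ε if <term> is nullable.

{ ), [, id, int }

<term> ::= ) contributes {)}.
From <term> ::= <stmts> <factor> int <rest>: add FIRST(<stmts>) = { [, int }.
<term> ::= id int id contributes {id}.
<term> ::= id ) [ contributes {id}.
Union: FIRST(<term>) = { ), [, id, int }.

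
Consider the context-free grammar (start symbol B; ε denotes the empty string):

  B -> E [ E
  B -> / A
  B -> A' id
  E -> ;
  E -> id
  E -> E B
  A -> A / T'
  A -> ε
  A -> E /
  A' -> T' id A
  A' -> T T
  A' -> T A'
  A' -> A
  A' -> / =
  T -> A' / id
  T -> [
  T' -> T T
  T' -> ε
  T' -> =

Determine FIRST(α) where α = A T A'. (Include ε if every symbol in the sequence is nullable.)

{ /, ;, =, [, id }

Add FIRST(A)\{ε} = { /, ;, id }; A is nullable, continue.
Add FIRST(T) = { /, ;, =, [, id }; T is not nullable, stop.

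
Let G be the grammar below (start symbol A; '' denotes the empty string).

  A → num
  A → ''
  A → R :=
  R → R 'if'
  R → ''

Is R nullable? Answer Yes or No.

R has an ''-production, so R ⇒ ''.

Yes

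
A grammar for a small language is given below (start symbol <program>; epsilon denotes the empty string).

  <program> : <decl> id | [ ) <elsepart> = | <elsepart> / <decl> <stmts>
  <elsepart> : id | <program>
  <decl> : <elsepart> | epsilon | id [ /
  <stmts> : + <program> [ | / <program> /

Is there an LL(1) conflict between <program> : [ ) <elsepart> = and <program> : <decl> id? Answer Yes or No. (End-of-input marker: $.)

FIRST([ ) <elsepart> =) = { [ } and FIRST(<decl> id) = { [, id }.
Both contain [, so the two alternatives are not disjoint — LL(1) conflict.

Yes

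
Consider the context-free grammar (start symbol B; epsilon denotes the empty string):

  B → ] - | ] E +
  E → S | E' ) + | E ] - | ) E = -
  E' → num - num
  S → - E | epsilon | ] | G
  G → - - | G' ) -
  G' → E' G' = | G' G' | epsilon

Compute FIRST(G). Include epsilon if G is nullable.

G → - - contributes {-}.
From G → G' ) -: G' nullable, take FIRST(G') ∪ {)} = { ), num }.
Union: FIRST(G) = { ), -, num }.

{ ), -, num }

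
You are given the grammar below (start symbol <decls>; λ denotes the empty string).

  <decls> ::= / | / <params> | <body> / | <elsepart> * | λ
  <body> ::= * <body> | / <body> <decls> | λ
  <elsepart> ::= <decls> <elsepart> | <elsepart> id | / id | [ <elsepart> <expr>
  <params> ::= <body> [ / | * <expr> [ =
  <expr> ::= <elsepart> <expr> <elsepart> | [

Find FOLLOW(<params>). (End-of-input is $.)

{ $, *, /, [ }

In <decls> ::= / <params>: <params> is at the end, add FOLLOW(<decls>) = { $, *, /, [ }.
Union: FOLLOW(<params>) = { $, *, /, [ }.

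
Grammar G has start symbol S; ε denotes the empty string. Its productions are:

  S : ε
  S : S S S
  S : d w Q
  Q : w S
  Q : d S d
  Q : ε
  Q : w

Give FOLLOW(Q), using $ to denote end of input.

In S : d w Q: Q is at the end, add FOLLOW(S) = { $, d }.
Union: FOLLOW(Q) = { $, d }.

{ $, d }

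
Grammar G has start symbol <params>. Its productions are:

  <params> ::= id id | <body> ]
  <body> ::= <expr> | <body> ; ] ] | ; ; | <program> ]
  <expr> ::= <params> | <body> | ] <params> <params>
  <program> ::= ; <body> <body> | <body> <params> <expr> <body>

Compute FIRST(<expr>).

{ ;, ], id }

From <expr> ::= <params>: add FIRST(<params>) = { ;, ], id }.
From <expr> ::= <body>: add FIRST(<body>) = { ;, ], id }.
<expr> ::= ] <params> <params> contributes {]}.
Union: FIRST(<expr>) = { ;, ], id }.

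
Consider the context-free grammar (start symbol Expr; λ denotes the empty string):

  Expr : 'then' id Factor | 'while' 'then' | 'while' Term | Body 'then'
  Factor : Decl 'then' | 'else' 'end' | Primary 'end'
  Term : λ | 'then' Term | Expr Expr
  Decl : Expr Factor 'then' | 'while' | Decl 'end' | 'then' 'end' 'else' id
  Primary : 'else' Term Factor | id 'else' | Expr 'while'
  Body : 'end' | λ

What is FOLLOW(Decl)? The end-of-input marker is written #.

{ 'end', 'then' }

In Factor : Decl 'then': add FIRST('then') = { 'then' }.
In Decl : Decl 'end': add FIRST('end') = { 'end' }.
Union: FOLLOW(Decl) = { 'end', 'then' }.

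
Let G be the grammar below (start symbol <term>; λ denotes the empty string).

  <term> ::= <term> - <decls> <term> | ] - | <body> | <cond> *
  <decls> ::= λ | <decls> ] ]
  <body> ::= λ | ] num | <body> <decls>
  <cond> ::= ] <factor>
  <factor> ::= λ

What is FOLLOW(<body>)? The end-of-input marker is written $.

In <term> ::= <body>: <body> is at the end, add FOLLOW(<term>) = { $, - }.
In <body> ::= <body> <decls>: add FIRST(<decls>)\{λ} = { ] }.
  Since <decls> is nullable, also add FOLLOW(<body>) = { $, -, ] }.
Union: FOLLOW(<body>) = { $, -, ] }.

{ $, -, ] }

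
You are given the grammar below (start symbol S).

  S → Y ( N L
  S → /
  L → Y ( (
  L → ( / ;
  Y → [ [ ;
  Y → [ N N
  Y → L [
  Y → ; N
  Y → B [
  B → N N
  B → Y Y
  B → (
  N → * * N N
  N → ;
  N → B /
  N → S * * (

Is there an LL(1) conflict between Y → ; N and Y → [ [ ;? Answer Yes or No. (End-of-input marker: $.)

FIRST(; N) = { ; } and FIRST([ [ ;) = { [ }.
The FIRST sets are disjoint and neither alternative is nullable — no conflict.

No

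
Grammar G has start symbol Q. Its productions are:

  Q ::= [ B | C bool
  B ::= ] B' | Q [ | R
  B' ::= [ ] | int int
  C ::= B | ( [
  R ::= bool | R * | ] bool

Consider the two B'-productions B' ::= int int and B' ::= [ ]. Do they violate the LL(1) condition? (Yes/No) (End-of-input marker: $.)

No

FIRST(int int) = { int } and FIRST([ ]) = { [ }.
The FIRST sets are disjoint and neither alternative is nullable — no conflict.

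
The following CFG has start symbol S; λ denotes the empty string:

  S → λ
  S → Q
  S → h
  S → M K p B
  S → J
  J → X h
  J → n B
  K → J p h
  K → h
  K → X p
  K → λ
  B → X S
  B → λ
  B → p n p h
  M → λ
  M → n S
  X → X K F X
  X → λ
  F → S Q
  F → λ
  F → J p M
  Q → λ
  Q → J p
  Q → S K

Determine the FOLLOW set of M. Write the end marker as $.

{ $, h, n, p }

In S → M K p B: add FIRST(K p B) = { h, n, p }.
In F → J p M: M is at the end, add FOLLOW(F) = { $, h, n, p }.
Union: FOLLOW(M) = { $, h, n, p }.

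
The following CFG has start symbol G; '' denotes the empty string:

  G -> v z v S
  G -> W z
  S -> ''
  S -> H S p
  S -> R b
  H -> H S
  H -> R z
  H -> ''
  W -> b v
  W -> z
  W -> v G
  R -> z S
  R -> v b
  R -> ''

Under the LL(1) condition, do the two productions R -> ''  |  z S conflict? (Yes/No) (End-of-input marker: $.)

Yes

FIRST('') = { '' } and FIRST(z S) = { z }.
The first alternative is nullable and FOLLOW(R) = { b, z } shares z with FIRST of the second — conflict.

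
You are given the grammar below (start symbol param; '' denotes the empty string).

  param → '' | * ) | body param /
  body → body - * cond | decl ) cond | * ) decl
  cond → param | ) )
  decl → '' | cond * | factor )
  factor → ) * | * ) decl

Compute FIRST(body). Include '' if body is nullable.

From body → body - * cond: add FIRST(body) = { ), * }.
From body → decl ) cond: decl nullable, take FIRST(decl) ∪ {)} = { ), * }.
body → * ) decl contributes {*}.
Union: FIRST(body) = { ), * }.

{ ), * }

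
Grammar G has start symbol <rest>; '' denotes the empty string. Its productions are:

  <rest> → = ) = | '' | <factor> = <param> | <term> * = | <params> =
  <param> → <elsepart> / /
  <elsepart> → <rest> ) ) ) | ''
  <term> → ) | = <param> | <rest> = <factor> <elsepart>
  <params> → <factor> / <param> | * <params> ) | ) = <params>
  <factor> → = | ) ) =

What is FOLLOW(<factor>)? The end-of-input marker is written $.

{ ), *, /, = }

In <rest> → <factor> = <param>: add FIRST(= <param>) = { = }.
In <term> → <rest> = <factor> <elsepart>: add FIRST(<elsepart>)\{''} = { ), *, = }.
  Since <elsepart> is nullable, also add FOLLOW(<term>) = { * }.
In <params> → <factor> / <param>: add FIRST(/ <param>) = { / }.
Union: FOLLOW(<factor>) = { ), *, /, = }.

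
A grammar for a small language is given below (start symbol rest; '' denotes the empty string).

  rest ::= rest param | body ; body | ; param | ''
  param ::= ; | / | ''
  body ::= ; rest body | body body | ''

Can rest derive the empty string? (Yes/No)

Yes

rest has an ''-production, so rest ⇒ ''.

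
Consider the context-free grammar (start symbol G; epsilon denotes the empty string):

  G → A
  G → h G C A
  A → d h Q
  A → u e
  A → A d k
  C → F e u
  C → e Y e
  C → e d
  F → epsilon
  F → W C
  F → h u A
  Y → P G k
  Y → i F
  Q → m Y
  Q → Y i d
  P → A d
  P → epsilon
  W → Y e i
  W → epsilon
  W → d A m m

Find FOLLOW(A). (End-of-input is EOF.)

{ EOF, d, e, h, i, k, m, u }

In G → A: A is at the end, add FOLLOW(G) = { EOF, d, e, h, i, k, u }.
In G → h G C A: A is at the end, add FOLLOW(G) = { EOF, d, e, h, i, k, u }.
In A → A d k: add FIRST(d k) = { d }.
In F → h u A: A is at the end, add FOLLOW(F) = { EOF, d, e, h, i, k, m, u }.
In P → A d: add FIRST(d) = { d }.
In W → d A m m: add FIRST(m m) = { m }.
Union: FOLLOW(A) = { EOF, d, e, h, i, k, m, u }.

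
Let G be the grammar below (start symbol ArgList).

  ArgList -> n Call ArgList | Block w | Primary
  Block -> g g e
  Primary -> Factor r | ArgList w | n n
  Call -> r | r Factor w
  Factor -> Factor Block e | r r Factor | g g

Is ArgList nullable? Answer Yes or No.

No

No nonterminal in this grammar is nullable.
No production of ArgList has an RHS whose symbols are all nullable, so ArgList is not nullable.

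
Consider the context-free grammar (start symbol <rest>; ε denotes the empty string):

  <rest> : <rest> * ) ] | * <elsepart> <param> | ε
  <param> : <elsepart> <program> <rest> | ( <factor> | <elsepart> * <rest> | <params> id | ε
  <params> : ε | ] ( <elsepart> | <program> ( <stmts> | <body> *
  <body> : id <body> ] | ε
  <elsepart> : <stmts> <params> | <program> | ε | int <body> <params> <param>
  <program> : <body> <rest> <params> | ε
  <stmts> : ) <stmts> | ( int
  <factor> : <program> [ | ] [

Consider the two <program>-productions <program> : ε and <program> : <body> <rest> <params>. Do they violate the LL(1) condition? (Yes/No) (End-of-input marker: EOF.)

Yes

FIRST(ε) = { ε } and FIRST(<body> <rest> <params>) = { (, *, ], id, ε }.
Both alternatives are nullable, violating the LL(1) condition.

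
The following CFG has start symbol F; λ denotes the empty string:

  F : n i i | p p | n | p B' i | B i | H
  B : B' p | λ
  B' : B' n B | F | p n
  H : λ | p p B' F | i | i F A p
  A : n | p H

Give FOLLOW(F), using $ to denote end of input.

F is the start symbol, so $ ∈ FOLLOW(F).
In B' : F: F is at the end, add FOLLOW(B') = { $, i, n, p }.
In H : p p B' F: F is at the end, add FOLLOW(H) = { $, i, n, p }.
In H : i F A p: add FIRST(A p) = { n, p }.
Union: FOLLOW(F) = { $, i, n, p }.

{ $, i, n, p }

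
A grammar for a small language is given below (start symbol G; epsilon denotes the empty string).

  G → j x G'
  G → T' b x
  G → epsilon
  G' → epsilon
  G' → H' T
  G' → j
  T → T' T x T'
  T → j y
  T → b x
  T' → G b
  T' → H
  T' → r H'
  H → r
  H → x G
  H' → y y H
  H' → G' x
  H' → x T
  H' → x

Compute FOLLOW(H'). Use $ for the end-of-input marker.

In G' → H' T: add FIRST(T) = { b, j, r, x }.
In T' → r H': H' is at the end, add FOLLOW(T') = { $, b, j, r, x }.
Union: FOLLOW(H') = { $, b, j, r, x }.

{ $, b, j, r, x }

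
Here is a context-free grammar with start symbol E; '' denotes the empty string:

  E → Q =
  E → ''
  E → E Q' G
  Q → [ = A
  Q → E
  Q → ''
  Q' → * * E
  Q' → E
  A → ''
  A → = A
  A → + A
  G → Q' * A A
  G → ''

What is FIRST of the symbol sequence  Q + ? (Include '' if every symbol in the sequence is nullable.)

Add FIRST(Q)\{''} = { *, =, [ }; Q is nullable, continue.
+ is a terminal; add {+} and stop.

{ *, +, =, [ }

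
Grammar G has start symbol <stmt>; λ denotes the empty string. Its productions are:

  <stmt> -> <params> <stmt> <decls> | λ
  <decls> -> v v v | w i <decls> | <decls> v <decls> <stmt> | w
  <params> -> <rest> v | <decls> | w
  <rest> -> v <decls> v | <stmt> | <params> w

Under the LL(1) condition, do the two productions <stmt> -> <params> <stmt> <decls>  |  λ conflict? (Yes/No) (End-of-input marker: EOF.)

FIRST(<params> <stmt> <decls>) = { v, w } and FIRST(λ) = { λ }.
The second alternative is nullable and FOLLOW(<stmt>) = { EOF, v, w } shares v with FIRST of the first — conflict.

Yes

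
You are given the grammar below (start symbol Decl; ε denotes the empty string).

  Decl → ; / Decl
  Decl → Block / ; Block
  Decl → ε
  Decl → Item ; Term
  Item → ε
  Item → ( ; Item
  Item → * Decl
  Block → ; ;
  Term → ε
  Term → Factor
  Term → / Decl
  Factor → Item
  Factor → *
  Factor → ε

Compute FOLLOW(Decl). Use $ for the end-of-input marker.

{ $, ; }

Decl is the start symbol, so $ ∈ FOLLOW(Decl).
In Decl → ; / Decl: Decl is at the end, add FOLLOW(Decl) = { $, ; }.
In Item → * Decl: Decl is at the end, add FOLLOW(Item) = { $, ; }.
In Term → / Decl: Decl is at the end, add FOLLOW(Term) = { $, ; }.
Union: FOLLOW(Decl) = { $, ; }.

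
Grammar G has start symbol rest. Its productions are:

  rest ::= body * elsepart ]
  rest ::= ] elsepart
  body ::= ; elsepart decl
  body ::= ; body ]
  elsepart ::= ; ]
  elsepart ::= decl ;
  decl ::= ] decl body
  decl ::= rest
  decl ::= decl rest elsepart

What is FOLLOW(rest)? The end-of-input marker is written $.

rest is the start symbol, so $ ∈ FOLLOW(rest).
In decl ::= rest: rest is at the end, add FOLLOW(decl) = { *, ;, ] }.
In decl ::= decl rest elsepart: add FIRST(elsepart) = { ;, ] }.
Union: FOLLOW(rest) = { $, *, ;, ] }.

{ $, *, ;, ] }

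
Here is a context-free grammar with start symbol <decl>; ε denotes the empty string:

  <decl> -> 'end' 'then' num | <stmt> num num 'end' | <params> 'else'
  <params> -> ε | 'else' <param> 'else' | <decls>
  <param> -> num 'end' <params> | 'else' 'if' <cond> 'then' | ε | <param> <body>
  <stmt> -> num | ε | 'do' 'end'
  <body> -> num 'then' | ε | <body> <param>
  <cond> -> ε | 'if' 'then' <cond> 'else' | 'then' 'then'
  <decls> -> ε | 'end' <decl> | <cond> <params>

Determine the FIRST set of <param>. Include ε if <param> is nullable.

{ 'else', num, ε }

<param> -> num 'end' <params> contributes {num}.
<param> -> 'else' 'if' <cond> 'then' contributes {'else'}.
<param> -> ε contributes ε.
From <param> -> <param> <body>: <param>, <body> nullable, take FIRST(<param>) ∪ FIRST(<body>) = { 'else', num }; also ε since the whole RHS is nullable.
Union: FIRST(<param>) = { 'else', num, ε }.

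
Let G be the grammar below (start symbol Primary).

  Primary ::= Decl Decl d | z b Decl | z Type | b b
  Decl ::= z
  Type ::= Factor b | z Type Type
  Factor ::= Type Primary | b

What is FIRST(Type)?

{ b, z }

From Type ::= Factor b: add FIRST(Factor) = { b, z }.
Type ::= z Type Type contributes {z}.
Union: FIRST(Type) = { b, z }.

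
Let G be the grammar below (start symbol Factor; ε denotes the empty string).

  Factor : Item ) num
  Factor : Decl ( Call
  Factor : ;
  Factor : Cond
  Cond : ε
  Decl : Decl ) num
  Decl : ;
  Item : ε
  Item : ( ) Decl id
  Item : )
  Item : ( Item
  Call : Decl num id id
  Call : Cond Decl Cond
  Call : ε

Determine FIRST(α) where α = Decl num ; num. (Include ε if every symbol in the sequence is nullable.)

Add FIRST(Decl) = { ; }; Decl is not nullable, stop.

{ ; }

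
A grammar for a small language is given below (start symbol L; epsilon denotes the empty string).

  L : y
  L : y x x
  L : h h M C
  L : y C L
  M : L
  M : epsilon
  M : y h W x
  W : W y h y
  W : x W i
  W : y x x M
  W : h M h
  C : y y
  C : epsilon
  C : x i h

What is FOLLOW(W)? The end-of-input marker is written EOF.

In M : y h W x: add FIRST(x) = { x }.
In W : W y h y: add FIRST(y h y) = { y }.
In W : x W i: add FIRST(i) = { i }.
Union: FOLLOW(W) = { i, x, y }.

{ i, x, y }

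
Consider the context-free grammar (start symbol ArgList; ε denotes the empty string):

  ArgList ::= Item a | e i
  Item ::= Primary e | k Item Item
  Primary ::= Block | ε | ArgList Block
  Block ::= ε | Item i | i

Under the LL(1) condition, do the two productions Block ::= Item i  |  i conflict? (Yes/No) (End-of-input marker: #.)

FIRST(Item i) = { e, i, k } and FIRST(i) = { i }.
Both contain i, so the two alternatives are not disjoint — LL(1) conflict.

Yes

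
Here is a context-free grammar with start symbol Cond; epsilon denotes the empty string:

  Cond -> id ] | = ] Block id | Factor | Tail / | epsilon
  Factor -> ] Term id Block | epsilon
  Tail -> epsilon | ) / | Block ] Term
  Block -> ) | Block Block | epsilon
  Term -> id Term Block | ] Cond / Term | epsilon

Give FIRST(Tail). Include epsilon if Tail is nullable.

{ ), ], epsilon }

Tail -> epsilon contributes epsilon.
Tail -> ) / contributes {)}.
From Tail -> Block ] Term: Block nullable, take FIRST(Block) ∪ {]} = { ), ] }.
Union: FIRST(Tail) = { ), ], epsilon }.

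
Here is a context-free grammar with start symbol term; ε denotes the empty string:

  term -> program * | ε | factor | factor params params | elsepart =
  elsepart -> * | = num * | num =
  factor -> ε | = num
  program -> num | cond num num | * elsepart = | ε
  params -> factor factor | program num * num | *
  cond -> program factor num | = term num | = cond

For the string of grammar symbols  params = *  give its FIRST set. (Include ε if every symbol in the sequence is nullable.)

{ *, =, num }

Add FIRST(params)\{ε} = { *, =, num }; params is nullable, continue.
= is a terminal; add {=} and stop.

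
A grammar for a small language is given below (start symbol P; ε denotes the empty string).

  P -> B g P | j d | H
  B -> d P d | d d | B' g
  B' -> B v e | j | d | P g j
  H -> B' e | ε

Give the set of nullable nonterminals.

{ H, P }

Directly nullable (have an ε-production): H.
P -> H with every symbol nullable, so P is nullable.
No other nonterminal has a production whose RHS symbols are all nullable.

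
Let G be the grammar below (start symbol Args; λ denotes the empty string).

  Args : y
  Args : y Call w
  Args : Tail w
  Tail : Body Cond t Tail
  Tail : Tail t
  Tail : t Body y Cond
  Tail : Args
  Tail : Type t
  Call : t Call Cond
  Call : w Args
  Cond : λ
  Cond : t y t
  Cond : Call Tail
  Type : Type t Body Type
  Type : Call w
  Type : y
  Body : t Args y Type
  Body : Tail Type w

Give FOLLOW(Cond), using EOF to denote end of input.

{ t, w, y }

In Tail : Body Cond t Tail: add FIRST(t Tail) = { t }.
In Tail : t Body y Cond: Cond is at the end, add FOLLOW(Tail) = { t, w, y }.
In Call : t Call Cond: Cond is at the end, add FOLLOW(Call) = { t, w, y }.
Union: FOLLOW(Cond) = { t, w, y }.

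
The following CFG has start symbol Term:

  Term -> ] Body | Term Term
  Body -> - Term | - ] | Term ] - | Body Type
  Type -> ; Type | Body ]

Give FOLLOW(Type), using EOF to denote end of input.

{ EOF, -, ;, ] }

In Body -> Body Type: Type is at the end, add FOLLOW(Body) = { EOF, -, ;, ] }.
In Type -> ; Type: Type is at the end, add FOLLOW(Type) = { EOF, -, ;, ] }.
Union: FOLLOW(Type) = { EOF, -, ;, ] }.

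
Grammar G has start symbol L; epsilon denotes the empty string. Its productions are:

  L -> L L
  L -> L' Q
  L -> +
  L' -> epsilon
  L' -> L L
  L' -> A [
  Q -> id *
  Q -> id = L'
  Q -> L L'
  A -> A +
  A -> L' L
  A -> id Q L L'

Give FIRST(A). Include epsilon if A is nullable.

{ +, id }

From A -> A +: add FIRST(A) = { +, id }.
From A -> L' L: L' nullable, take FIRST(L') ∪ FIRST(L) = { +, id }.
A -> id Q L L' contributes {id}.
Union: FIRST(A) = { +, id }.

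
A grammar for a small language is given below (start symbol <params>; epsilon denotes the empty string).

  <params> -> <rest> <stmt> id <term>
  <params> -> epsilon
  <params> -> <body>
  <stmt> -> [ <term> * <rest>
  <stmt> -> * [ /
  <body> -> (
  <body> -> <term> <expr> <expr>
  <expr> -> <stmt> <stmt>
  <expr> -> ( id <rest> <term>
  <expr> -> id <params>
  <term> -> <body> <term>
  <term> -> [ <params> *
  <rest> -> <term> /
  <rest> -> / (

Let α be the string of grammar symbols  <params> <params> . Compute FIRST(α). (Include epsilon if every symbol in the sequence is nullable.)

Add FIRST(<params>)\{epsilon} = { (, /, [ }; <params> is nullable, continue.
Add FIRST(<params>)\{epsilon} = { (, /, [ }; <params> is nullable, continue.
Every symbol is nullable, so include epsilon.

{ (, /, [, epsilon }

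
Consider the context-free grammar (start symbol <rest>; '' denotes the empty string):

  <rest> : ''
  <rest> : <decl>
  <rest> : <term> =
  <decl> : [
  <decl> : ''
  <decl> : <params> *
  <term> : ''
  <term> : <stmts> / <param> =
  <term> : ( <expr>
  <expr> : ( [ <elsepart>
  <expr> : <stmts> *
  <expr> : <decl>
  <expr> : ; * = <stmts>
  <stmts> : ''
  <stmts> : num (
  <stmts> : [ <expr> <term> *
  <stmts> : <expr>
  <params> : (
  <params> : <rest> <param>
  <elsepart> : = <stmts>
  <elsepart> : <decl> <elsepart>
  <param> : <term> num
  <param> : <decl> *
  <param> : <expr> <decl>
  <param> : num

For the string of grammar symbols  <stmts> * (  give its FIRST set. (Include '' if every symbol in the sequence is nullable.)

{ (, *, /, ;, =, [, num }

Add FIRST(<stmts>)\{''} = { (, *, /, ;, =, [, num }; <stmts> is nullable, continue.
* is a terminal; add {*} and stop.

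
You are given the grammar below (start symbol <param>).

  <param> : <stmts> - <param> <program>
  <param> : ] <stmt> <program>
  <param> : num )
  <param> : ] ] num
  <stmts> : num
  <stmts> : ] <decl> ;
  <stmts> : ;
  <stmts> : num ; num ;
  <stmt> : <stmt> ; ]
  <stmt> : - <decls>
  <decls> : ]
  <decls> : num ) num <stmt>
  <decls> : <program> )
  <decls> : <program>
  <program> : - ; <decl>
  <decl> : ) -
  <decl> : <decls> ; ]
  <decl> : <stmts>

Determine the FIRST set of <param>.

{ ;, ], num }

From <param> : <stmts> - <param> <program>: add FIRST(<stmts>) = { ;, ], num }.
<param> : ] <stmt> <program> contributes {]}.
<param> : num ) contributes {num}.
<param> : ] ] num contributes {]}.
Union: FIRST(<param>) = { ;, ], num }.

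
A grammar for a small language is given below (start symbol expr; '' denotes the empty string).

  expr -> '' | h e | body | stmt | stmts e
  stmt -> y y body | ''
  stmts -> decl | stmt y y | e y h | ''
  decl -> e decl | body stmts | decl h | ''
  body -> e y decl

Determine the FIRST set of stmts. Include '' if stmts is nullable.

From stmts -> decl: add FIRST(decl) = { e, h, '' } (including '' since decl is nullable).
From stmts -> stmt y y: stmt nullable, take FIRST(stmt) ∪ {y} = { y }.
stmts -> e y h contributes {e}.
stmts -> '' contributes ''.
Union: FIRST(stmts) = { e, h, y, '' }.

{ e, h, y, '' }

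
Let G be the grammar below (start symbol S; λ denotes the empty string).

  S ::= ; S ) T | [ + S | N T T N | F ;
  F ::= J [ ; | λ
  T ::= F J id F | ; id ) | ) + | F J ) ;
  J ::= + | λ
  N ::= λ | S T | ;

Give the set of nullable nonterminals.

Directly nullable (have an λ-production): F, J, N.
No other nonterminal has a production whose RHS symbols are all nullable.

{ F, J, N }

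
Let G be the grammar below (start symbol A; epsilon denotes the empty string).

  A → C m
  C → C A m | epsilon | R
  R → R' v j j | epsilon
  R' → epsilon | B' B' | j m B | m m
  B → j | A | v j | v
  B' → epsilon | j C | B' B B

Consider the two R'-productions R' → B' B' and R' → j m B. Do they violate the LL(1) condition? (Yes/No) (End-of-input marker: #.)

Yes

FIRST(B' B') = { j, m, v, epsilon } and FIRST(j m B) = { j }.
Both contain j, so the two alternatives are not disjoint — LL(1) conflict.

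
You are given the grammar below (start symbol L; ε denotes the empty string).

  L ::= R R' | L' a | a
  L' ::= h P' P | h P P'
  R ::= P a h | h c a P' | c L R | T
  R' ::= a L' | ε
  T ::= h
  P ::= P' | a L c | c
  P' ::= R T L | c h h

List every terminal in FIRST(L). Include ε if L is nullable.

{ a, c, h }

From L ::= R R': add FIRST(R) = { a, c, h }.
From L ::= L' a: add FIRST(L') = { h }.
L ::= a contributes {a}.
Union: FIRST(L) = { a, c, h }.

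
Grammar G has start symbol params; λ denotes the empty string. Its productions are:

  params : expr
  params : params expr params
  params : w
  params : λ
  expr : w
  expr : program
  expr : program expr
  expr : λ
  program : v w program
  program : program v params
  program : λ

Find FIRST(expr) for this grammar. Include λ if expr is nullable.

{ v, w, λ }

expr : w contributes {w}.
From expr : program: add FIRST(program) = { v, λ } (including λ since program is nullable).
From expr : program expr: program, expr nullable, take FIRST(program) ∪ FIRST(expr) = { v, w }; also λ since the whole RHS is nullable.
expr : λ contributes λ.
Union: FIRST(expr) = { v, w, λ }.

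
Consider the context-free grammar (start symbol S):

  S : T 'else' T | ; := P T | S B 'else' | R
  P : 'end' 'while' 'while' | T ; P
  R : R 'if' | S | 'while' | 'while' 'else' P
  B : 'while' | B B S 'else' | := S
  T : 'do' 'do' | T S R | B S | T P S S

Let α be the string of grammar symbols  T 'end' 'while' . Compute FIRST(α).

{ 'do', 'while', := }

Add FIRST(T) = { 'do', 'while', := }; T is not nullable, stop.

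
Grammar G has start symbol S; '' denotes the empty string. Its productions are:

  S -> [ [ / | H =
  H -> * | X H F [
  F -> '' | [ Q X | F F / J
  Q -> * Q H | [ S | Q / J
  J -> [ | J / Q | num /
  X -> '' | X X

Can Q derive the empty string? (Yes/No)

No

Nullable nonterminals: F, X.
No production of Q has an RHS whose symbols are all nullable, so Q is not nullable.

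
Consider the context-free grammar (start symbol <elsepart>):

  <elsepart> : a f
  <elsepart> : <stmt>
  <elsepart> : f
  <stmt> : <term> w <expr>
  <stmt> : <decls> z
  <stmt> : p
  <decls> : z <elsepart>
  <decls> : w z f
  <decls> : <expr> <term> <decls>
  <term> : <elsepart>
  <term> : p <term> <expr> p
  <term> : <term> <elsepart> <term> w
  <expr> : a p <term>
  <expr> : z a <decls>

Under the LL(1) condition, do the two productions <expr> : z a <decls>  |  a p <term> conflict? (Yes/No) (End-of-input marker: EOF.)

No

FIRST(z a <decls>) = { z } and FIRST(a p <term>) = { a }.
The FIRST sets are disjoint and neither alternative is nullable — no conflict.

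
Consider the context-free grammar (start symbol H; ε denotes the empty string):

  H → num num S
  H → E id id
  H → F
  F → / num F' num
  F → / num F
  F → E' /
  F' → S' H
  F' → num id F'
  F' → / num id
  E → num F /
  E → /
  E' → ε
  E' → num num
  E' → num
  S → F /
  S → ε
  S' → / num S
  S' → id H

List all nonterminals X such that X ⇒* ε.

{ E', S }

Directly nullable (have an ε-production): E', S.
No other nonterminal has a production whose RHS symbols are all nullable.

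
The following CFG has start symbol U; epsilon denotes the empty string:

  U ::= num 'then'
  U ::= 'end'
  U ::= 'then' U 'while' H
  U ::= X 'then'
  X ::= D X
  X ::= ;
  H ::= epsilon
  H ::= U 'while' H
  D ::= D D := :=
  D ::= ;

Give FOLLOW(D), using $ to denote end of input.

In X ::= D X: add FIRST(X) = { ; }.
In D ::= D D := :=: add FIRST(D := :=) = { ; }.
In D ::= D D := :=: add FIRST(:= :=) = { := }.
Union: FOLLOW(D) = { :=, ; }.

{ :=, ; }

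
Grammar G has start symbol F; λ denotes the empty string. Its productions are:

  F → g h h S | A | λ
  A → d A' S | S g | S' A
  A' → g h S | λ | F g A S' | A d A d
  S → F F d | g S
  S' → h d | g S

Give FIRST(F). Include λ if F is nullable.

{ d, g, h, λ }

F → g h h S contributes {g}.
From F → A: add FIRST(A) = { d, g, h }.
F → λ contributes λ.
Union: FIRST(F) = { d, g, h, λ }.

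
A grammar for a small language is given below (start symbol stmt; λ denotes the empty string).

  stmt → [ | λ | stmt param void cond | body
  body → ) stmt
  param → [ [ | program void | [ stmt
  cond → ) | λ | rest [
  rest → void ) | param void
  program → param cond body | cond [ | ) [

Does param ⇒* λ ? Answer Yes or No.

Nullable nonterminals: cond, stmt.
No production of param has an RHS whose symbols are all nullable, so param is not nullable.

No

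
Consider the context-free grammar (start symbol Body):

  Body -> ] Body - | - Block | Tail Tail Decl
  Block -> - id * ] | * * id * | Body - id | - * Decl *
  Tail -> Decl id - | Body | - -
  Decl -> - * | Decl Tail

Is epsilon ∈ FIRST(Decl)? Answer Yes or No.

No

No nonterminal in this grammar is nullable.
No production of Decl has an RHS whose symbols are all nullable, so Decl is not nullable.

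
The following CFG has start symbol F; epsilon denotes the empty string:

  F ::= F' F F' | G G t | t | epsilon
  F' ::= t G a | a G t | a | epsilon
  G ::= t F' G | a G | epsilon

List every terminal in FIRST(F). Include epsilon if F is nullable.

From F ::= F' F F': F', F, F' nullable, take FIRST(F') ∪ FIRST(F) ∪ FIRST(F') = { a, t }; also epsilon since the whole RHS is nullable.
From F ::= G G t: G, G nullable, take FIRST(G) ∪ FIRST(G) ∪ {t} = { a, t }.
F ::= t contributes {t}.
F ::= epsilon contributes epsilon.
Union: FIRST(F) = { a, t, epsilon }.

{ a, t, epsilon }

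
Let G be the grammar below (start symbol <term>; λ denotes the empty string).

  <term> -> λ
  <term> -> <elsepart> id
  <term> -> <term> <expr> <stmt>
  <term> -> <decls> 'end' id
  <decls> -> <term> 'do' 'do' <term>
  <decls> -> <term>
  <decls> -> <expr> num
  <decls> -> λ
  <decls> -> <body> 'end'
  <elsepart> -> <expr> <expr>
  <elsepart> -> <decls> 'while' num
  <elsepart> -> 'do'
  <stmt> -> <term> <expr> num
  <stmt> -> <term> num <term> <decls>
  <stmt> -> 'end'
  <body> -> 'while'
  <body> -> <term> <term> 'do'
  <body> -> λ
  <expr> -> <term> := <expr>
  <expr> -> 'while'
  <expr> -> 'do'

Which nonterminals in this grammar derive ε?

{ <body>, <decls>, <term> }

Directly nullable (have an λ-production): <term>, <decls>, <body>.
No other nonterminal has a production whose RHS symbols are all nullable.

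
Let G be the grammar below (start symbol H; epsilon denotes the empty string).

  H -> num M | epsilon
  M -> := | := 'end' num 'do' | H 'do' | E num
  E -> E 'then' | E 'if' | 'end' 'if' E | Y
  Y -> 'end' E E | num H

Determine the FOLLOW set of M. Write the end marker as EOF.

{ EOF, 'do', 'end', 'if', 'then', num }

In H -> num M: M is at the end, add FOLLOW(H) = { EOF, 'do', 'end', 'if', 'then', num }.
Union: FOLLOW(M) = { EOF, 'do', 'end', 'if', 'then', num }.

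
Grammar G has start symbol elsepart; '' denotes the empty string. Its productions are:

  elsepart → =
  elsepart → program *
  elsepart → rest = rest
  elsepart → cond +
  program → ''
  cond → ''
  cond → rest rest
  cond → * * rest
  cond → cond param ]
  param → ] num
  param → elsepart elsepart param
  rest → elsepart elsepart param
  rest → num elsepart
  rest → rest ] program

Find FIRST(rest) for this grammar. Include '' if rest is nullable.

{ *, +, =, ], num }

From rest → elsepart elsepart param: add FIRST(elsepart) = { *, +, =, ], num }.
rest → num elsepart contributes {num}.
From rest → rest ] program: add FIRST(rest) = { *, +, =, ], num }.
Union: FIRST(rest) = { *, +, =, ], num }.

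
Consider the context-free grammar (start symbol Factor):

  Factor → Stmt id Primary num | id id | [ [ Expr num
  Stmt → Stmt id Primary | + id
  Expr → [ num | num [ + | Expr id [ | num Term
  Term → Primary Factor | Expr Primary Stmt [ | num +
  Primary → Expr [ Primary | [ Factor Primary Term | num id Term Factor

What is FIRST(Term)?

From Term → Primary Factor: add FIRST(Primary) = { [, num }.
From Term → Expr Primary Stmt [: add FIRST(Expr) = { [, num }.
Term → num + contributes {num}.
Union: FIRST(Term) = { [, num }.

{ [, num }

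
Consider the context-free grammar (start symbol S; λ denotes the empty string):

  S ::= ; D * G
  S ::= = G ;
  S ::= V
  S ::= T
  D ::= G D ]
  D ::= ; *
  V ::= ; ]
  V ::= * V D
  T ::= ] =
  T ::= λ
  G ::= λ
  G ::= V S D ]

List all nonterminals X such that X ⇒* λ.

{ G, S, T }

Directly nullable (have an λ-production): T, G.
S ::= T with every symbol nullable, so S is nullable.
No other nonterminal has a production whose RHS symbols are all nullable.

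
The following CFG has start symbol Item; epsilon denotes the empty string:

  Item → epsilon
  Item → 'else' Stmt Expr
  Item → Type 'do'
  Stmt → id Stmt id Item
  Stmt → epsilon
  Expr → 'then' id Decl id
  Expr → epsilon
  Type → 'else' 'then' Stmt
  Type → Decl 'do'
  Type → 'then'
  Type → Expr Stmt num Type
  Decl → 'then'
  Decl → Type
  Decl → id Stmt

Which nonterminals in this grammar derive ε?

Directly nullable (have an epsilon-production): Item, Stmt, Expr.
No other nonterminal has a production whose RHS symbols are all nullable.

{ Expr, Item, Stmt }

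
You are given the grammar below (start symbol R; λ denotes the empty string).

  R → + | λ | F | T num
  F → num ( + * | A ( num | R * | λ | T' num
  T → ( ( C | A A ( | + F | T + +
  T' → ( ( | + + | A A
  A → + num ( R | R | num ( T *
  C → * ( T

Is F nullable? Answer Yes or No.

F has an λ-production, so F ⇒ λ.

Yes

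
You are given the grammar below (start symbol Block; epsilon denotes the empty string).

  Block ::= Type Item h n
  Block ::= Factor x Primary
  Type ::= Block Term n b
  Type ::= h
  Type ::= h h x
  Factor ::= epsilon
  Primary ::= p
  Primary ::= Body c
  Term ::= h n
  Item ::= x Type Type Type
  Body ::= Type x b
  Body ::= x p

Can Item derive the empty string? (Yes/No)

No

Nullable nonterminals: Factor.
No production of Item has an RHS whose symbols are all nullable, so Item is not nullable.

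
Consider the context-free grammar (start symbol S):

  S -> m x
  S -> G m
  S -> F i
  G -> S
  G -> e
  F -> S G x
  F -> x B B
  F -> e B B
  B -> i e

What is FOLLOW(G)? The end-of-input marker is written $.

{ m, x }

In S -> G m: add FIRST(m) = { m }.
In F -> S G x: add FIRST(x) = { x }.
Union: FOLLOW(G) = { m, x }.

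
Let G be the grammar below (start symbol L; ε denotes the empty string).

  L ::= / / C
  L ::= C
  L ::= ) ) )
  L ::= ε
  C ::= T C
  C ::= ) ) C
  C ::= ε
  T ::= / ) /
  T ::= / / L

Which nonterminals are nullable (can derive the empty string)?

{ C, L }

Directly nullable (have an ε-production): L, C.
No other nonterminal has a production whose RHS symbols are all nullable.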